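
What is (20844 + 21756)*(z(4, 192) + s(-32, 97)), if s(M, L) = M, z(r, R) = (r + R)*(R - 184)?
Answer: 65433600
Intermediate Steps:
z(r, R) = (-184 + R)*(R + r) (z(r, R) = (R + r)*(-184 + R) = (-184 + R)*(R + r))
(20844 + 21756)*(z(4, 192) + s(-32, 97)) = (20844 + 21756)*((192**2 - 184*192 - 184*4 + 192*4) - 32) = 42600*((36864 - 35328 - 736 + 768) - 32) = 42600*(1568 - 32) = 42600*1536 = 65433600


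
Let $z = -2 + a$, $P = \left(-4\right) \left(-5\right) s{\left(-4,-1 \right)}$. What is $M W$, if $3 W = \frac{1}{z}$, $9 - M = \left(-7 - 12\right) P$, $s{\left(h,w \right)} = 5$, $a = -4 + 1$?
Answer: $- \frac{1909}{15} \approx -127.27$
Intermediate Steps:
$a = -3$
$P = 100$ ($P = \left(-4\right) \left(-5\right) 5 = 20 \cdot 5 = 100$)
$M = 1909$ ($M = 9 - \left(-7 - 12\right) 100 = 9 - \left(-19\right) 100 = 9 - -1900 = 9 + 1900 = 1909$)
$z = -5$ ($z = -2 - 3 = -5$)
$W = - \frac{1}{15}$ ($W = \frac{1}{3 \left(-5\right)} = \frac{1}{3} \left(- \frac{1}{5}\right) = - \frac{1}{15} \approx -0.066667$)
$M W = 1909 \left(- \frac{1}{15}\right) = - \frac{1909}{15}$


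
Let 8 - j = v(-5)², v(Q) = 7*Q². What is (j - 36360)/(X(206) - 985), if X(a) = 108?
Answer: 66977/877 ≈ 76.371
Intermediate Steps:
j = -30617 (j = 8 - (7*(-5)²)² = 8 - (7*25)² = 8 - 1*175² = 8 - 1*30625 = 8 - 30625 = -30617)
(j - 36360)/(X(206) - 985) = (-30617 - 36360)/(108 - 985) = -66977/(-877) = -66977*(-1/877) = 66977/877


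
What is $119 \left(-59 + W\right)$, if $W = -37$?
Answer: $-11424$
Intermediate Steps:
$119 \left(-59 + W\right) = 119 \left(-59 - 37\right) = 119 \left(-96\right) = -11424$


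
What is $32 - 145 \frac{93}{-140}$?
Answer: $\frac{3593}{28} \approx 128.32$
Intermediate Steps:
$32 - 145 \frac{93}{-140} = 32 - 145 \cdot 93 \left(- \frac{1}{140}\right) = 32 - - \frac{2697}{28} = 32 + \frac{2697}{28} = \frac{3593}{28}$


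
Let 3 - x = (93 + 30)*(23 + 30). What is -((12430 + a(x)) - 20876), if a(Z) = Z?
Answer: 14962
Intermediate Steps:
x = -6516 (x = 3 - (93 + 30)*(23 + 30) = 3 - 123*53 = 3 - 1*6519 = 3 - 6519 = -6516)
-((12430 + a(x)) - 20876) = -((12430 - 6516) - 20876) = -(5914 - 20876) = -1*(-14962) = 14962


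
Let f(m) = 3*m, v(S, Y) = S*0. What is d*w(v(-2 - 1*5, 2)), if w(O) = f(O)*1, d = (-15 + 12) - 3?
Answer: 0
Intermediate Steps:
v(S, Y) = 0
d = -6 (d = -3 - 3 = -6)
w(O) = 3*O (w(O) = (3*O)*1 = 3*O)
d*w(v(-2 - 1*5, 2)) = -18*0 = -6*0 = 0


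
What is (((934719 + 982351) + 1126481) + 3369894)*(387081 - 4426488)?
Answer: -25906514627115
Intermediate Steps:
(((934719 + 982351) + 1126481) + 3369894)*(387081 - 4426488) = ((1917070 + 1126481) + 3369894)*(-4039407) = (3043551 + 3369894)*(-4039407) = 6413445*(-4039407) = -25906514627115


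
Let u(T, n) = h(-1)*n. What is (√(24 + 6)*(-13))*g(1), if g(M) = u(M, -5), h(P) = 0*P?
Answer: 0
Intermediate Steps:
h(P) = 0
u(T, n) = 0 (u(T, n) = 0*n = 0)
g(M) = 0
(√(24 + 6)*(-13))*g(1) = (√(24 + 6)*(-13))*0 = (√30*(-13))*0 = -13*√30*0 = 0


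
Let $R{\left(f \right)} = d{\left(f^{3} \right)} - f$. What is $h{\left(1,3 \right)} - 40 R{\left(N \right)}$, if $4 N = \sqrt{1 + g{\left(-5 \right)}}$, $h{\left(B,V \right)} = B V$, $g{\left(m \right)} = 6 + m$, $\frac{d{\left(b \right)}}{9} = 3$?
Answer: $-1077 + 10 \sqrt{2} \approx -1062.9$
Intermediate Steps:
$d{\left(b \right)} = 27$ ($d{\left(b \right)} = 9 \cdot 3 = 27$)
$N = \frac{\sqrt{2}}{4}$ ($N = \frac{\sqrt{1 + \left(6 - 5\right)}}{4} = \frac{\sqrt{1 + 1}}{4} = \frac{\sqrt{2}}{4} \approx 0.35355$)
$R{\left(f \right)} = 27 - f$
$h{\left(1,3 \right)} - 40 R{\left(N \right)} = 1 \cdot 3 - 40 \left(27 - \frac{\sqrt{2}}{4}\right) = 3 - 40 \left(27 - \frac{\sqrt{2}}{4}\right) = 3 - \left(1080 - 10 \sqrt{2}\right) = -1077 + 10 \sqrt{2}$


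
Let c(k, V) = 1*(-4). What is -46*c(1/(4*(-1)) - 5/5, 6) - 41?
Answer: 143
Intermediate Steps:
c(k, V) = -4
-46*c(1/(4*(-1)) - 5/5, 6) - 41 = -46*(-4) - 41 = 184 - 41 = 143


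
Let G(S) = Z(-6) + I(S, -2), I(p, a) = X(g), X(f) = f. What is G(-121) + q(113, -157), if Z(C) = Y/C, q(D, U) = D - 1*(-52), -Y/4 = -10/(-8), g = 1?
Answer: 1001/6 ≈ 166.83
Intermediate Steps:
Y = -5 (Y = -(-40)/(-8) = -(-40)*(-1)/8 = -4*5/4 = -5)
q(D, U) = 52 + D (q(D, U) = D + 52 = 52 + D)
I(p, a) = 1
Z(C) = -5/C
G(S) = 11/6 (G(S) = -5/(-6) + 1 = -5*(-1/6) + 1 = 5/6 + 1 = 11/6)
G(-121) + q(113, -157) = 11/6 + (52 + 113) = 11/6 + 165 = 1001/6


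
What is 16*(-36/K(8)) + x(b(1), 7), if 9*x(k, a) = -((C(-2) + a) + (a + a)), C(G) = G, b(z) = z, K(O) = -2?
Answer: 2573/9 ≈ 285.89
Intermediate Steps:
x(k, a) = 2/9 - a/3 (x(k, a) = (-((-2 + a) + (a + a)))/9 = (-((-2 + a) + 2*a))/9 = (-(-2 + 3*a))/9 = (2 - 3*a)/9 = 2/9 - a/3)
16*(-36/K(8)) + x(b(1), 7) = 16*(-36/(-2)) + (2/9 - 1/3*7) = 16*(-36*(-1/2)) + (2/9 - 7/3) = 16*18 - 19/9 = 288 - 19/9 = 2573/9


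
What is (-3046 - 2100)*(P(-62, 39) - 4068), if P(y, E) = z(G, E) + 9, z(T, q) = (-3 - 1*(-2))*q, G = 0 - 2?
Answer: 21088308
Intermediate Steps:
G = -2
z(T, q) = -q (z(T, q) = (-3 + 2)*q = -q)
P(y, E) = 9 - E (P(y, E) = -E + 9 = 9 - E)
(-3046 - 2100)*(P(-62, 39) - 4068) = (-3046 - 2100)*((9 - 1*39) - 4068) = -5146*((9 - 39) - 4068) = -5146*(-30 - 4068) = -5146*(-4098) = 21088308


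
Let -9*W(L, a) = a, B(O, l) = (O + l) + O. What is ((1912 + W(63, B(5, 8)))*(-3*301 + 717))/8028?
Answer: -29605/669 ≈ -44.253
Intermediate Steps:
B(O, l) = l + 2*O
W(L, a) = -a/9
((1912 + W(63, B(5, 8)))*(-3*301 + 717))/8028 = ((1912 - (8 + 2*5)/9)*(-3*301 + 717))/8028 = ((1912 - (8 + 10)/9)*(-903 + 717))*(1/8028) = ((1912 - ⅑*18)*(-186))*(1/8028) = ((1912 - 2)*(-186))*(1/8028) = (1910*(-186))*(1/8028) = -355260*1/8028 = -29605/669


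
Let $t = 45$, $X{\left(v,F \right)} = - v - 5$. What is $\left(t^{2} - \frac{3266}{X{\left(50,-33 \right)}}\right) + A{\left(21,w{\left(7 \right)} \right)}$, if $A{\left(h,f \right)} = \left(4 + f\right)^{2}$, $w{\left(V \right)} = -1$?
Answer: $\frac{115136}{55} \approx 2093.4$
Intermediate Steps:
$X{\left(v,F \right)} = -5 - v$
$\left(t^{2} - \frac{3266}{X{\left(50,-33 \right)}}\right) + A{\left(21,w{\left(7 \right)} \right)} = \left(45^{2} - \frac{3266}{-5 - 50}\right) + \left(4 - 1\right)^{2} = \left(2025 - \frac{3266}{-5 - 50}\right) + 3^{2} = \left(2025 - \frac{3266}{-55}\right) + 9 = \left(2025 - - \frac{3266}{55}\right) + 9 = \left(2025 + \frac{3266}{55}\right) + 9 = \frac{114641}{55} + 9 = \frac{115136}{55}$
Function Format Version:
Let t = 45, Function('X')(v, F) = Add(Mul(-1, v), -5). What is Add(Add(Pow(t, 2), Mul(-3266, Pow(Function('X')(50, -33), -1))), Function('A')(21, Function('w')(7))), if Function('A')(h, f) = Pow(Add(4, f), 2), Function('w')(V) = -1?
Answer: Rational(115136, 55) ≈ 2093.4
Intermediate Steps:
Function('X')(v, F) = Add(-5, Mul(-1, v))
Add(Add(Pow(t, 2), Mul(-3266, Pow(Function('X')(50, -33), -1))), Function('A')(21, Function('w')(7))) = Add(Add(Pow(45, 2), Mul(-3266, Pow(Add(-5, Mul(-1, 50)), -1))), Pow(Add(4, -1), 2)) = Add(Add(2025, Mul(-3266, Pow(Add(-5, -50), -1))), Pow(3, 2)) = Add(Add(2025, Mul(-3266, Pow(-55, -1))), 9) = Add(Add(2025, Mul(-3266, Rational(-1, 55))), 9) = Add(Add(2025, Rational(3266, 55)), 9) = Add(Rational(114641, 55), 9) = Rational(115136, 55)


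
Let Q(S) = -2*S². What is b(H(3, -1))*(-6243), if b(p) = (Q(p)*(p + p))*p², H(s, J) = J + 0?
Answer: -24972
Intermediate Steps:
H(s, J) = J
b(p) = -4*p⁵ (b(p) = ((-2*p²)*(p + p))*p² = ((-2*p²)*(2*p))*p² = (-4*p³)*p² = -4*p⁵)
b(H(3, -1))*(-6243) = -4*(-1)⁵*(-6243) = -4*(-1)*(-6243) = 4*(-6243) = -24972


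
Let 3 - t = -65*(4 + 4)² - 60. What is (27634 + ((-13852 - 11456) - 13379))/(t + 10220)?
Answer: -11053/14443 ≈ -0.76528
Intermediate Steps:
t = 4223 (t = 3 - (-65*(4 + 4)² - 60) = 3 - (-65*8² - 60) = 3 - (-65*64 - 60) = 3 - (-4160 - 60) = 3 - 1*(-4220) = 3 + 4220 = 4223)
(27634 + ((-13852 - 11456) - 13379))/(t + 10220) = (27634 + ((-13852 - 11456) - 13379))/(4223 + 10220) = (27634 + (-25308 - 13379))/14443 = (27634 - 38687)*(1/14443) = -11053*1/14443 = -11053/14443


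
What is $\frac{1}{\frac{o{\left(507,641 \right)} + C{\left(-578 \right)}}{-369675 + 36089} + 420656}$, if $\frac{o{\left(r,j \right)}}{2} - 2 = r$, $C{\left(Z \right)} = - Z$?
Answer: $\frac{166793}{70162475410} \approx 2.3772 \cdot 10^{-6}$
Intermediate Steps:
$o{\left(r,j \right)} = 4 + 2 r$
$\frac{1}{\frac{o{\left(507,641 \right)} + C{\left(-578 \right)}}{-369675 + 36089} + 420656} = \frac{1}{\frac{\left(4 + 2 \cdot 507\right) - -578}{-369675 + 36089} + 420656} = \frac{1}{\frac{\left(4 + 1014\right) + 578}{-333586} + 420656} = \frac{1}{\left(1018 + 578\right) \left(- \frac{1}{333586}\right) + 420656} = \frac{1}{1596 \left(- \frac{1}{333586}\right) + 420656} = \frac{1}{- \frac{798}{166793} + 420656} = \frac{1}{\frac{70162475410}{166793}} = \frac{166793}{70162475410}$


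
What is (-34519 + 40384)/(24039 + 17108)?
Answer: 255/1789 ≈ 0.14254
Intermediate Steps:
(-34519 + 40384)/(24039 + 17108) = 5865/41147 = 5865*(1/41147) = 255/1789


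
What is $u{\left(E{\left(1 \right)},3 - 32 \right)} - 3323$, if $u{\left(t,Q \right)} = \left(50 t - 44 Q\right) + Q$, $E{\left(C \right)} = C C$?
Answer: $-2026$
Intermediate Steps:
$E{\left(C \right)} = C^{2}$
$u{\left(t,Q \right)} = - 43 Q + 50 t$ ($u{\left(t,Q \right)} = \left(- 44 Q + 50 t\right) + Q = - 43 Q + 50 t$)
$u{\left(E{\left(1 \right)},3 - 32 \right)} - 3323 = \left(- 43 \left(3 - 32\right) + 50 \cdot 1^{2}\right) - 3323 = \left(\left(-43\right) \left(-29\right) + 50 \cdot 1\right) - 3323 = \left(1247 + 50\right) - 3323 = 1297 - 3323 = -2026$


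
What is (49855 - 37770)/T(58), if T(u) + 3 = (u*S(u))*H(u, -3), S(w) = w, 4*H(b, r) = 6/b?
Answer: 12085/84 ≈ 143.87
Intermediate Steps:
H(b, r) = 3/(2*b) (H(b, r) = (6/b)/4 = 3/(2*b))
T(u) = -3 + 3*u/2 (T(u) = -3 + (u*u)*(3/(2*u)) = -3 + u²*(3/(2*u)) = -3 + 3*u/2)
(49855 - 37770)/T(58) = (49855 - 37770)/(-3 + (3/2)*58) = 12085/(-3 + 87) = 12085/84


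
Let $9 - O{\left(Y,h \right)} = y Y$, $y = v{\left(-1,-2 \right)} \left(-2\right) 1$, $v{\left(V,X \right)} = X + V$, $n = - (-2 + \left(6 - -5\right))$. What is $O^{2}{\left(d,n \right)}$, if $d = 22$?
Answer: $15129$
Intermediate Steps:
$n = -9$ ($n = - (-2 + \left(6 + 5\right)) = - (-2 + 11) = \left(-1\right) 9 = -9$)
$v{\left(V,X \right)} = V + X$
$y = 6$ ($y = \left(-1 - 2\right) \left(-2\right) 1 = \left(-3\right) \left(-2\right) 1 = 6 \cdot 1 = 6$)
$O{\left(Y,h \right)} = 9 - 6 Y$
$O^{2}{\left(d,n \right)} = \left(9 - 132\right)^{2} = \left(-123\right)^{2} = 15129$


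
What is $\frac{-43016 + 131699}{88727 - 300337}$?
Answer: $- \frac{12669}{30230} \approx -0.41909$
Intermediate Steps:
$\frac{-43016 + 131699}{88727 - 300337} = \frac{88683}{-211610} = 88683 \left(- \frac{1}{211610}\right) = - \frac{12669}{30230}$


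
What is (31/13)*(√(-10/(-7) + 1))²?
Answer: 527/91 ≈ 5.7912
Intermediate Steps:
(31/13)*(√(-10/(-7) + 1))² = (31*(1/13))*(√(-10*(-⅐) + 1))² = 31*(√(10/7 + 1))²/13 = 31*(√(17/7))²/13 = 31*(√119/7)²/13 = (31/13)*(17/7) = 527/91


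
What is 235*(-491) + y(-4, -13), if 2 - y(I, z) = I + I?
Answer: -115375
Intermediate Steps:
y(I, z) = 2 - 2*I (y(I, z) = 2 - (I + I) = 2 - 2*I)
235*(-491) + y(-4, -13) = 235*(-491) + (2 - 2*(-4)) = -115385 + (2 + 8) = -115385 + 10 = -115375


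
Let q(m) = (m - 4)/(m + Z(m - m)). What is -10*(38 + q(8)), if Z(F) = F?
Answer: -385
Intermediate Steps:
q(m) = (-4 + m)/m (q(m) = (m - 4)/(m + (m - m)) = (-4 + m)/(m + 0) = (-4 + m)/m)
-10*(38 + q(8)) = -10*(38 + (-4 + 8)/8) = -10*(38 + (1/8)*4) = -10*(38 + 1/2) = -10*77/2 = -385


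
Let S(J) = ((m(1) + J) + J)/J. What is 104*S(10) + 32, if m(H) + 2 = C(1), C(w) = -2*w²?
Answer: 992/5 ≈ 198.40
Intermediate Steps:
m(H) = -4 (m(H) = -2 - 2*1² = -2 - 2*1 = -2 - 2 = -4)
S(J) = (-4 + 2*J)/J (S(J) = ((-4 + J) + J)/J = (-4 + 2*J)/J)
104*S(10) + 32 = 104*(2 - 4/10) + 32 = 104*(2 - 4*⅒) + 32 = 104*(2 - ⅖) + 32 = 104*(8/5) + 32 = 832/5 + 32 = 992/5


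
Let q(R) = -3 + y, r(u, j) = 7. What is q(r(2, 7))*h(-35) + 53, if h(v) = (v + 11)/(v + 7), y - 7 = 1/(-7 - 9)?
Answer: 451/8 ≈ 56.375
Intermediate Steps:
y = 111/16 (y = 7 + 1/(-7 - 9) = 7 + 1/(-16) = 7 - 1/16 = 111/16 ≈ 6.9375)
q(R) = 63/16 (q(R) = -3 + 111/16 = 63/16)
h(v) = (11 + v)/(7 + v)
q(r(2, 7))*h(-35) + 53 = 63*((11 - 35)/(7 - 35))/16 + 53 = 63*(-24/(-28))/16 + 53 = 63*(-1/28*(-24))/16 + 53 = (63/16)*(6/7) + 53 = 27/8 + 53 = 451/8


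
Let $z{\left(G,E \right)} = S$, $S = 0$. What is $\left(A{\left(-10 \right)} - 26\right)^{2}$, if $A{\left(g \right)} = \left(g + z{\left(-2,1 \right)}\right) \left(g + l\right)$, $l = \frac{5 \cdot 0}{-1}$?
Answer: $5476$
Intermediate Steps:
$z{\left(G,E \right)} = 0$
$l = 0$ ($l = 0 \left(-1\right) = 0$)
$A{\left(g \right)} = g^{2}$ ($A{\left(g \right)} = \left(g + 0\right) \left(g + 0\right) = g g = g^{2}$)
$\left(A{\left(-10 \right)} - 26\right)^{2} = \left(\left(-10\right)^{2} - 26\right)^{2} = \left(100 - 26\right)^{2} = 74^{2} = 5476$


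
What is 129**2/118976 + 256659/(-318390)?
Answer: -4206322199/6313461440 ≈ -0.66625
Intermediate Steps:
129**2/118976 + 256659/(-318390) = 16641*(1/118976) + 256659*(-1/318390) = 16641/118976 - 85553/106130 = -4206322199/6313461440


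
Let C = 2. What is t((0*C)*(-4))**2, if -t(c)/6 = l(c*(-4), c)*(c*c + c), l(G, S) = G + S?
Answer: 0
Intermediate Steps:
t(c) = 18*c*(c + c**2) (t(c) = -6*(c*(-4) + c)*(c*c + c) = -6*(-4*c + c)*(c**2 + c) = -6*(-3*c)*(c + c**2) = -(-18)*c*(c + c**2) = 18*c*(c + c**2))
t((0*C)*(-4))**2 = (18*((0*2)*(-4))**2*(1 + (0*2)*(-4)))**2 = (18*(0*(-4))**2*(1 + 0*(-4)))**2 = (18*0**2*(1 + 0))**2 = (18*0*1)**2 = 0**2 = 0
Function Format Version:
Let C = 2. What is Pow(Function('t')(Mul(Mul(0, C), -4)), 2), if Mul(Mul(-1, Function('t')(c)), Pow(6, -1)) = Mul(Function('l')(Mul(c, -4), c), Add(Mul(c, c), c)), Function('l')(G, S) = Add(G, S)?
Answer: 0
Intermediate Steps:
Function('t')(c) = Mul(18, c, Add(c, Pow(c, 2))) (Function('t')(c) = Mul(-6, Mul(Add(Mul(c, -4), c), Add(Mul(c, c), c))) = Mul(-6, Mul(Add(Mul(-4, c), c), Add(Pow(c, 2), c))) = Mul(-6, Mul(Mul(-3, c), Add(c, Pow(c, 2)))) = Mul(-6, Mul(-3, c, Add(c, Pow(c, 2)))) = Mul(18, c, Add(c, Pow(c, 2))))
Pow(Function('t')(Mul(Mul(0, C), -4)), 2) = Pow(Mul(18, Pow(Mul(Mul(0, 2), -4), 2), Add(1, Mul(Mul(0, 2), -4))), 2) = Pow(Mul(18, Pow(Mul(0, -4), 2), Add(1, Mul(0, -4))), 2) = Pow(Mul(18, Pow(0, 2), Add(1, 0)), 2) = Pow(Mul(18, 0, 1), 2) = Pow(0, 2) = 0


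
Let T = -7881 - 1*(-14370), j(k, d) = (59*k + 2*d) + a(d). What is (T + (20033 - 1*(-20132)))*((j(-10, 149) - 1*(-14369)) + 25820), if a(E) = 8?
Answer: 1861727870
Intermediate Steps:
j(k, d) = 8 + 2*d + 59*k (j(k, d) = (59*k + 2*d) + 8 = (2*d + 59*k) + 8 = 8 + 2*d + 59*k)
T = 6489 (T = -7881 + 14370 = 6489)
(T + (20033 - 1*(-20132)))*((j(-10, 149) - 1*(-14369)) + 25820) = (6489 + (20033 - 1*(-20132)))*(((8 + 2*149 + 59*(-10)) - 1*(-14369)) + 25820) = (6489 + (20033 + 20132))*(((8 + 298 - 590) + 14369) + 25820) = (6489 + 40165)*((-284 + 14369) + 25820) = 46654*(14085 + 25820) = 46654*39905 = 1861727870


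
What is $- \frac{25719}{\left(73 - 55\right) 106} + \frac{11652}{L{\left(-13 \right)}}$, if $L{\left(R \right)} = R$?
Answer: $- \frac{7522121}{8268} \approx -909.79$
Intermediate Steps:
$- \frac{25719}{\left(73 - 55\right) 106} + \frac{11652}{L{\left(-13 \right)}} = - \frac{25719}{\left(73 - 55\right) 106} + \frac{11652}{-13} = - \frac{25719}{\left(73 - 55\right) 106} + 11652 \left(- \frac{1}{13}\right) = - \frac{25719}{18 \cdot 106} - \frac{11652}{13} = - \frac{25719}{1908} - \frac{11652}{13} = \left(-25719\right) \frac{1}{1908} - \frac{11652}{13} = - \frac{8573}{636} - \frac{11652}{13} = - \frac{7522121}{8268}$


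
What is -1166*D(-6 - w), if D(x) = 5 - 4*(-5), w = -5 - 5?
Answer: -29150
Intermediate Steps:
w = -10
D(x) = 25 (D(x) = 5 + 20 = 25)
-1166*D(-6 - w) = -1166*25 = -29150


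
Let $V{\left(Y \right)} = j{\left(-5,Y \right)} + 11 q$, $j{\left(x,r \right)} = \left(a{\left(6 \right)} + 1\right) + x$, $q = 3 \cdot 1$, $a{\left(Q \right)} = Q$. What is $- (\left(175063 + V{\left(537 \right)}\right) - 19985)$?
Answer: $-155113$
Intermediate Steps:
$q = 3$
$j{\left(x,r \right)} = 7 + x$ ($j{\left(x,r \right)} = \left(6 + 1\right) + x = 7 + x$)
$V{\left(Y \right)} = 35$ ($V{\left(Y \right)} = \left(7 - 5\right) + 11 \cdot 3 = 2 + 33 = 35$)
$- (\left(175063 + V{\left(537 \right)}\right) - 19985) = - (\left(175063 + 35\right) - 19985) = - (175098 - 19985) = \left(-1\right) 155113 = -155113$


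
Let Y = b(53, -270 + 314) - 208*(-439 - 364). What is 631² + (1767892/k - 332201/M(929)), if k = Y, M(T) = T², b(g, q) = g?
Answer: 57414017403105372/144194301157 ≈ 3.9817e+5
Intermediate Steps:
Y = 167077 (Y = 53 - 208*(-439 - 364) = 53 - 208*(-803) = 53 + 167024 = 167077)
k = 167077
631² + (1767892/k - 332201/M(929)) = 631² + (1767892/167077 - 332201/(929²)) = 398161 + (1767892*(1/167077) - 332201/863041) = 398161 + (1767892/167077 - 332201*1/863041) = 398161 + (1767892/167077 - 332201/863041) = 398161 + 1470260133095/144194301157 = 57414017403105372/144194301157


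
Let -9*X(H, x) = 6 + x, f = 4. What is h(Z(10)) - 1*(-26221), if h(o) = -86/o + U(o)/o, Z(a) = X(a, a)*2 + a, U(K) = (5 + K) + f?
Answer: 1520183/58 ≈ 26210.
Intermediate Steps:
U(K) = 9 + K (U(K) = (5 + K) + 4 = 9 + K)
X(H, x) = -⅔ - x/9 (X(H, x) = -(6 + x)/9 = -⅔ - x/9)
Z(a) = -4/3 + 7*a/9 (Z(a) = (-⅔ - a/9)*2 + a = (-4/3 - 2*a/9) + a = -4/3 + 7*a/9)
h(o) = -86/o + (9 + o)/o
h(Z(10)) - 1*(-26221) = (-77 + (-4/3 + (7/9)*10))/(-4/3 + (7/9)*10) - 1*(-26221) = (-77 + (-4/3 + 70/9))/(-4/3 + 70/9) + 26221 = (-77 + 58/9)/(58/9) + 26221 = (9/58)*(-635/9) + 26221 = -635/58 + 26221 = 1520183/58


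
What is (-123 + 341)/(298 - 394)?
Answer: -109/48 ≈ -2.2708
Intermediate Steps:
(-123 + 341)/(298 - 394) = 218/(-96) = -1/96*218 = -109/48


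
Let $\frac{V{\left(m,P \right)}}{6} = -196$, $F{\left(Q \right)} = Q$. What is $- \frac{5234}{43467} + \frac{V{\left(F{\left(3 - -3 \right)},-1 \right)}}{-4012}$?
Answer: $\frac{7529596}{43597401} \approx 0.17271$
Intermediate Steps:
$V{\left(m,P \right)} = -1176$ ($V{\left(m,P \right)} = 6 \left(-196\right) = -1176$)
$- \frac{5234}{43467} + \frac{V{\left(F{\left(3 - -3 \right)},-1 \right)}}{-4012} = - \frac{5234}{43467} - \frac{1176}{-4012} = \left(-5234\right) \frac{1}{43467} - - \frac{294}{1003} = - \frac{5234}{43467} + \frac{294}{1003} = \frac{7529596}{43597401}$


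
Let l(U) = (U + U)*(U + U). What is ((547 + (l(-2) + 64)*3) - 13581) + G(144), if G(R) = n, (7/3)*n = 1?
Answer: -89555/7 ≈ -12794.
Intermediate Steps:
l(U) = 4*U**2 (l(U) = (2*U)*(2*U) = 4*U**2)
n = 3/7 (n = (3/7)*1 = 3/7 ≈ 0.42857)
G(R) = 3/7
((547 + (l(-2) + 64)*3) - 13581) + G(144) = ((547 + (4*(-2)**2 + 64)*3) - 13581) + 3/7 = ((547 + (4*4 + 64)*3) - 13581) + 3/7 = ((547 + (16 + 64)*3) - 13581) + 3/7 = ((547 + 80*3) - 13581) + 3/7 = ((547 + 240) - 13581) + 3/7 = (787 - 13581) + 3/7 = -12794 + 3/7 = -89555/7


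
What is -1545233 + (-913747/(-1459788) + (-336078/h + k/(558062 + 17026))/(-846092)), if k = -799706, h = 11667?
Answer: -177853404683958067929063803/115098161075504020128 ≈ -1.5452e+6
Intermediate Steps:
-1545233 + (-913747/(-1459788) + (-336078/h + k/(558062 + 17026))/(-846092)) = -1545233 + (-913747/(-1459788) + (-336078/11667 - 799706/(558062 + 17026))/(-846092)) = -1545233 + (-913747*(-1/1459788) + (-336078*1/11667 - 799706/575088)*(-1/846092)) = -1545233 + (913747/1459788 + (-112026/3889 - 799706*1/575088)*(-1/846092)) = -1545233 + (913747/1459788 + (-112026/3889 - 399853/287544)*(-1/846092)) = -1545233 + (913747/1459788 - 33767432461/1118258616*(-1/846092)) = -1545233 + (913747/1459788 + 33767432461/946149668928672) = -1545233 + 72049226235605386021/115098161075504020128 = -177853404683958067929063803/115098161075504020128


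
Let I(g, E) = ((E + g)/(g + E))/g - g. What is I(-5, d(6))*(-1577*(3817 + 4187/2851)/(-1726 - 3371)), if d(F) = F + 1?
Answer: 137343503664/24219245 ≈ 5670.8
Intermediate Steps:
d(F) = 1 + F
I(g, E) = 1/g - g (I(g, E) = ((E + g)/(E + g))/g - g = 1/g - g)
I(-5, d(6))*(-1577*(3817 + 4187/2851)/(-1726 - 3371)) = (1/(-5) - 1*(-5))*(-1577*(3817 + 4187/2851)/(-1726 - 3371)) = (-⅕ + 5)*(-1577/((-5097/(3817 + 4187*(1/2851))))) = 24*(-1577/((-5097/(3817 + 4187/2851))))/5 = 24*(-1577/((-5097/10886454/2851)))/5 = 24*(-1577/((-5097*2851/10886454)))/5 = 24*(-1577/(-4843849/3628818))/5 = 24*(-1577*(-3628818/4843849))/5 = (24/5)*(5722645986/4843849) = 137343503664/24219245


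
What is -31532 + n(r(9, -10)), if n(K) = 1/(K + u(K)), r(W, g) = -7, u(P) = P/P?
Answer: -189193/6 ≈ -31532.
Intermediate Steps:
u(P) = 1
n(K) = 1/(1 + K) (n(K) = 1/(K + 1) = 1/(1 + K))
-31532 + n(r(9, -10)) = -31532 + 1/(1 - 7) = -31532 + 1/(-6) = -31532 - 1/6 = -189193/6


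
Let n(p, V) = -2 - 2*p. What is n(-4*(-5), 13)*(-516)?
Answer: 21672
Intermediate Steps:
n(-4*(-5), 13)*(-516) = (-2 - (-8)*(-5))*(-516) = (-2 - 2*20)*(-516) = (-2 - 40)*(-516) = -42*(-516) = 21672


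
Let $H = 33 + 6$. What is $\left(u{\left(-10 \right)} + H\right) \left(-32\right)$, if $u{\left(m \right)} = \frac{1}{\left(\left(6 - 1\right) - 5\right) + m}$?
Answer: $- \frac{6224}{5} \approx -1244.8$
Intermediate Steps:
$u{\left(m \right)} = \frac{1}{m}$ ($u{\left(m \right)} = \frac{1}{\left(5 - 5\right) + m} = \frac{1}{0 + m} = \frac{1}{m}$)
$H = 39$
$\left(u{\left(-10 \right)} + H\right) \left(-32\right) = \left(\frac{1}{-10} + 39\right) \left(-32\right) = \left(- \frac{1}{10} + 39\right) \left(-32\right) = \frac{389}{10} \left(-32\right) = - \frac{6224}{5}$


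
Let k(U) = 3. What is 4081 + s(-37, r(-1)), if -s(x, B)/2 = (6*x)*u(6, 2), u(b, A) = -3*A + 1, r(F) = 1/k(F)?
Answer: 1861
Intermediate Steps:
r(F) = ⅓ (r(F) = 1/3 = ⅓)
u(b, A) = 1 - 3*A
s(x, B) = 60*x (s(x, B) = -2*6*x*(1 - 3*2) = -2*6*x*(1 - 6) = -2*6*x*(-5) = -(-60)*x = 60*x)
4081 + s(-37, r(-1)) = 4081 + 60*(-37) = 4081 - 2220 = 1861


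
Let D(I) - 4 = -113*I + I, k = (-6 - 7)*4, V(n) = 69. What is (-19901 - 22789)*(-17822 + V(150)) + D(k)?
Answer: 757881398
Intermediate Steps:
k = -52 (k = -13*4 = -52)
D(I) = 4 - 112*I (D(I) = 4 + (-113*I + I) = 4 - 112*I)
(-19901 - 22789)*(-17822 + V(150)) + D(k) = (-19901 - 22789)*(-17822 + 69) + (4 - 112*(-52)) = -42690*(-17753) + (4 + 5824) = 757875570 + 5828 = 757881398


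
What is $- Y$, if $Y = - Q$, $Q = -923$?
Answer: $-923$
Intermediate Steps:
$Y = 923$ ($Y = \left(-1\right) \left(-923\right) = 923$)
$- Y = \left(-1\right) 923 = -923$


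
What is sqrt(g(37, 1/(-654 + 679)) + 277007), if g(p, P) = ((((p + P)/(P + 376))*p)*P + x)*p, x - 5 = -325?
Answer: sqrt(585890455710469)/47005 ≈ 514.95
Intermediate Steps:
x = -320 (x = 5 - 325 = -320)
g(p, P) = p*(-320 + P*p*(P + p)/(376 + P)) (g(p, P) = ((((p + P)/(P + 376))*p)*P - 320)*p = ((((P + p)/(376 + P))*p)*P - 320)*p = ((p*(P + p)/(376 + P))*P - 320)*p = (P*p*(P + p)/(376 + P) - 320)*p = (-320 + P*p*(P + p)/(376 + P))*p = p*(-320 + P*p*(P + p)/(376 + P)))
sqrt(g(37, 1/(-654 + 679)) + 277007) = sqrt(37*(-120320 - 320/(-654 + 679) + 37**2/(-654 + 679) + 37*(1/(-654 + 679))**2)/(376 + 1/(-654 + 679)) + 277007) = sqrt(37*(-120320 - 320/25 + 1369/25 + 37*(1/25)**2)/(376 + 1/25) + 277007) = sqrt(37*(-120320 - 320*1/25 + (1/25)*1369 + 37*(1/25)**2)/(376 + 1/25) + 277007) = sqrt(37*(-120320 - 64/5 + 1369/25 + 37*(1/625))/(9401/25) + 277007) = sqrt(37*(25/9401)*(-120320 - 64/5 + 1369/25 + 37/625) + 277007) = sqrt(37*(25/9401)*(-75173738/625) + 277007) = sqrt(-2781428306/235025 + 277007) = sqrt(62322141869/235025) = sqrt(585890455710469)/47005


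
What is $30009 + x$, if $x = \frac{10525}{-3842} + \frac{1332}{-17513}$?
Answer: $\frac{2018964502645}{67284946} \approx 30006.0$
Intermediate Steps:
$x = - \frac{189441869}{67284946}$ ($x = 10525 \left(- \frac{1}{3842}\right) + 1332 \left(- \frac{1}{17513}\right) = - \frac{10525}{3842} - \frac{1332}{17513} = - \frac{189441869}{67284946} \approx -2.8155$)
$30009 + x = 30009 - \frac{189441869}{67284946} = \frac{2018964502645}{67284946}$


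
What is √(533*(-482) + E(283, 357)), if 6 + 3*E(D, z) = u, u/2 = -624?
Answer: 2*I*√64331 ≈ 507.27*I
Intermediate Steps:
u = -1248 (u = 2*(-624) = -1248)
E(D, z) = -418 (E(D, z) = -2 + (⅓)*(-1248) = -2 - 416 = -418)
√(533*(-482) + E(283, 357)) = √(533*(-482) - 418) = √(-256906 - 418) = √(-257324) = 2*I*√64331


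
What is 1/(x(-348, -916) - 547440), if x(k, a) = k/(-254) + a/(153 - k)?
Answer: -63627/34831994038 ≈ -1.8267e-6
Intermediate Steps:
x(k, a) = -k/254 + a/(153 - k) (x(k, a) = k*(-1/254) + a/(153 - k) = -k/254 + a/(153 - k))
1/(x(-348, -916) - 547440) = 1/((-1*(-348)² - 254*(-916) + 153*(-348))/(254*(-153 - 348)) - 547440) = 1/((1/254)*(-1*121104 + 232664 - 53244)/(-501) - 547440) = 1/((1/254)*(-1/501)*(-121104 + 232664 - 53244) - 547440) = 1/((1/254)*(-1/501)*58316 - 547440) = 1/(-29158/63627 - 547440) = 1/(-34831994038/63627) = -63627/34831994038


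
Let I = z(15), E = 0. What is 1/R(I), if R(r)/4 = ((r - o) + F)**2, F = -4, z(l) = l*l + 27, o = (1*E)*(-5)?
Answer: 1/246016 ≈ 4.0648e-6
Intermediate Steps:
o = 0 (o = (1*0)*(-5) = 0*(-5) = 0)
z(l) = 27 + l**2 (z(l) = l**2 + 27 = 27 + l**2)
I = 252 (I = 27 + 15**2 = 27 + 225 = 252)
R(r) = 4*(-4 + r)**2 (R(r) = 4*((r - 1*0) - 4)**2 = 4*((r + 0) - 4)**2 = 4*(r - 4)**2 = 4*(-4 + r)**2)
1/R(I) = 1/(4*(-4 + 252)**2) = 1/(4*248**2) = 1/(4*61504) = 1/246016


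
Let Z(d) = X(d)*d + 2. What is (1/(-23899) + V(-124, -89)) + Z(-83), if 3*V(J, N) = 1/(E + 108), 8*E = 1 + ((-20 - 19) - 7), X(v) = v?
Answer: 404638626848/58719843 ≈ 6891.0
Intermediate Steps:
E = -45/8 (E = (1 + ((-20 - 19) - 7))/8 = (1 + (-39 - 7))/8 = (1 - 46)/8 = (⅛)*(-45) = -45/8 ≈ -5.6250)
V(J, N) = 8/2457 (V(J, N) = 1/(3*(-45/8 + 108)) = 1/(3*(819/8)) = (⅓)*(8/819) = 8/2457)
Z(d) = 2 + d² (Z(d) = d*d + 2 = d² + 2 = 2 + d²)
(1/(-23899) + V(-124, -89)) + Z(-83) = (1/(-23899) + 8/2457) + (2 + (-83)²) = (-1/23899 + 8/2457) + (2 + 6889) = 188735/58719843 + 6891 = 404638626848/58719843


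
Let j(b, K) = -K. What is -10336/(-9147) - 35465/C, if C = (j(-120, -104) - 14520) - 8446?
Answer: 560699987/209118714 ≈ 2.6813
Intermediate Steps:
C = -22862 (C = (-1*(-104) - 14520) - 8446 = (104 - 14520) - 8446 = -14416 - 8446 = -22862)
-10336/(-9147) - 35465/C = -10336/(-9147) - 35465/(-22862) = -10336*(-1/9147) - 35465*(-1/22862) = 10336/9147 + 35465/22862 = 560699987/209118714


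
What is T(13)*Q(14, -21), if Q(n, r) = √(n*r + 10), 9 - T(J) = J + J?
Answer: -34*I*√71 ≈ -286.49*I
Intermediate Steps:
T(J) = 9 - 2*J (T(J) = 9 - (J + J) = 9 - 2*J)
Q(n, r) = √(10 + n*r)
T(13)*Q(14, -21) = (9 - 2*13)*√(10 + 14*(-21)) = (9 - 26)*√(10 - 294) = -34*I*√71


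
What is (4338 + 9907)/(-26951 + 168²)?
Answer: 14245/1273 ≈ 11.190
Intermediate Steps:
(4338 + 9907)/(-26951 + 168²) = 14245/(-26951 + 28224) = 14245/1273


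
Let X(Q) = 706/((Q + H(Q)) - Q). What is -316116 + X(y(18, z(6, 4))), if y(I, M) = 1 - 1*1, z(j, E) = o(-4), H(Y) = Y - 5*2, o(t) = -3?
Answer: -1580933/5 ≈ -3.1619e+5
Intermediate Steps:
H(Y) = -10 + Y (H(Y) = Y - 10 = -10 + Y)
z(j, E) = -3
y(I, M) = 0 (y(I, M) = 1 - 1 = 0)
X(Q) = 706/(-10 + Q) (X(Q) = 706/((Q + (-10 + Q)) - Q) = 706/((-10 + 2*Q) - Q) = 706/(-10 + Q))
-316116 + X(y(18, z(6, 4))) = -316116 + 706/(-10 + 0) = -316116 + 706/(-10) = -316116 + 706*(-⅒) = -316116 - 353/5 = -1580933/5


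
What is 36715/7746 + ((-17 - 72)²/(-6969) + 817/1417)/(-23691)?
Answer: 2863176700576403/604059815171826 ≈ 4.7399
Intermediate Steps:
36715/7746 + ((-17 - 72)²/(-6969) + 817/1417)/(-23691) = 36715*(1/7746) + ((-89)²*(-1/6969) + 817*(1/1417))*(-1/23691) = 36715/7746 + (7921*(-1/6969) + 817/1417)*(-1/23691) = 36715/7746 + (-7921/6969 + 817/1417)*(-1/23691) = 36715/7746 - 5530384/9875073*(-1/23691) = 36715/7746 + 5530384/233950354443 = 2863176700576403/604059815171826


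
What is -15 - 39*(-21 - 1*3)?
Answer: 921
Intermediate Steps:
-15 - 39*(-21 - 1*3) = -15 - 39*(-21 - 3) = -15 - 39*(-24) = -15 + 936 = 921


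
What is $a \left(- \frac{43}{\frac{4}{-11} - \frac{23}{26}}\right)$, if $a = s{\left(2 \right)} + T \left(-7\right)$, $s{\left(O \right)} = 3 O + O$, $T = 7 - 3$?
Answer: $- \frac{245960}{357} \approx -688.96$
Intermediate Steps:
$T = 4$ ($T = 7 - 3 = 4$)
$s{\left(O \right)} = 4 O$
$a = -20$ ($a = 4 \cdot 2 + 4 \left(-7\right) = 8 - 28 = -20$)
$a \left(- \frac{43}{\frac{4}{-11} - \frac{23}{26}}\right) = - 20 \left(- \frac{43}{\frac{4}{-11} - \frac{23}{26}}\right) = - 20 \left(- \frac{43}{4 \left(- \frac{1}{11}\right) - \frac{23}{26}}\right) = - 20 \left(- \frac{43}{- \frac{4}{11} - \frac{23}{26}}\right) = - 20 \left(- \frac{43}{- \frac{357}{286}}\right) = - 20 \left(\left(-43\right) \left(- \frac{286}{357}\right)\right) = \left(-20\right) \frac{12298}{357} = - \frac{245960}{357}$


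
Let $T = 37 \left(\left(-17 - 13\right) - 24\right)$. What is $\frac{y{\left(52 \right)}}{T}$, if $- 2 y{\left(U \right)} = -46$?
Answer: $- \frac{23}{1998} \approx -0.011512$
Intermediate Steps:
$y{\left(U \right)} = 23$ ($y{\left(U \right)} = \left(- \frac{1}{2}\right) \left(-46\right) = 23$)
$T = -1998$ ($T = 37 \left(-30 - 24\right) = 37 \left(-54\right) = -1998$)
$\frac{y{\left(52 \right)}}{T} = \frac{23}{-1998} = 23 \left(- \frac{1}{1998}\right) = - \frac{23}{1998}$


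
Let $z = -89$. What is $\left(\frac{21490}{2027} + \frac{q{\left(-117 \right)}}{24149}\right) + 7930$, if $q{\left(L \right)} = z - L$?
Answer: $\frac{388692701156}{48950023} \approx 7940.6$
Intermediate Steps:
$q{\left(L \right)} = -89 - L$
$\left(\frac{21490}{2027} + \frac{q{\left(-117 \right)}}{24149}\right) + 7930 = \left(\frac{21490}{2027} + \frac{-89 - -117}{24149}\right) + 7930 = \left(21490 \cdot \frac{1}{2027} + \left(-89 + 117\right) \frac{1}{24149}\right) + 7930 = \left(\frac{21490}{2027} + 28 \cdot \frac{1}{24149}\right) + 7930 = \left(\frac{21490}{2027} + \frac{28}{24149}\right) + 7930 = \frac{519018766}{48950023} + 7930 = \frac{388692701156}{48950023}$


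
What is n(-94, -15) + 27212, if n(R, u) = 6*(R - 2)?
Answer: 26636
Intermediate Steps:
n(R, u) = -12 + 6*R (n(R, u) = 6*(-2 + R) = -12 + 6*R)
n(-94, -15) + 27212 = (-12 + 6*(-94)) + 27212 = (-12 - 564) + 27212 = -576 + 27212 = 26636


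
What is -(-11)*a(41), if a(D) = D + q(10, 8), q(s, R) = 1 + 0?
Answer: 462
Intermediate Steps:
q(s, R) = 1
a(D) = 1 + D (a(D) = D + 1 = 1 + D)
-(-11)*a(41) = -(-11)*(1 + 41) = -(-11)*42 = -11*(-42) = 462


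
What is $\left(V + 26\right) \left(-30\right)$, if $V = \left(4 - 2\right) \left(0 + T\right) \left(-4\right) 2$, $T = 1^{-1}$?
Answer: $-300$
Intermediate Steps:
$T = 1$
$V = -16$ ($V = \left(4 - 2\right) \left(0 + 1\right) \left(-4\right) 2 = \left(4 - 2\right) 1 \left(-4\right) 2 = 2 \cdot 1 \left(-4\right) 2 = 2 \left(-4\right) 2 = \left(-8\right) 2 = -16$)
$\left(V + 26\right) \left(-30\right) = \left(-16 + 26\right) \left(-30\right) = 10 \left(-30\right) = -300$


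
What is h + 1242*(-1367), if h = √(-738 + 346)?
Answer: -1697814 + 14*I*√2 ≈ -1.6978e+6 + 19.799*I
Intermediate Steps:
h = 14*I*√2 (h = √(-392) = 14*I*√2 ≈ 19.799*I)
h + 1242*(-1367) = 14*I*√2 + 1242*(-1367) = 14*I*√2 - 1697814 = -1697814 + 14*I*√2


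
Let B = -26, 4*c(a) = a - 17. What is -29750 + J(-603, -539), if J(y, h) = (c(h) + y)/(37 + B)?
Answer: -327992/11 ≈ -29817.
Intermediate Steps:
c(a) = -17/4 + a/4 (c(a) = (a - 17)/4 = (-17 + a)/4 = -17/4 + a/4)
J(y, h) = -17/44 + y/11 + h/44 (J(y, h) = ((-17/4 + h/4) + y)/(37 - 26) = (-17/4 + y + h/4)/11 = (-17/4 + y + h/4)*(1/11) = -17/44 + y/11 + h/44)
-29750 + J(-603, -539) = -29750 + (-17/44 + (1/11)*(-603) + (1/44)*(-539)) = -29750 + (-17/44 - 603/11 - 49/4) = -29750 - 742/11 = -327992/11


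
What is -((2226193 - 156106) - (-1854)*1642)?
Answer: -5114355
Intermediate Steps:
-((2226193 - 156106) - (-1854)*1642) = -(2070087 - 1*(-3044268)) = -(2070087 + 3044268) = -1*5114355 = -5114355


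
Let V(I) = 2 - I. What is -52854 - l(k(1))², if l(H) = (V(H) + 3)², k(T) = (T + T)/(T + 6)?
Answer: -128088375/2401 ≈ -53348.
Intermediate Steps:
k(T) = 2*T/(6 + T) (k(T) = (2*T)/(6 + T) = 2*T/(6 + T))
l(H) = (5 - H)² (l(H) = ((2 - H) + 3)² = (5 - H)²)
-52854 - l(k(1))² = -52854 - ((-5 + 2*1/(6 + 1))²)² = -52854 - ((-5 + 2*1/7)²)² = -52854 - ((-5 + 2*1*(⅐))²)² = -52854 - ((-5 + 2/7)²)² = -52854 - ((-33/7)²)² = -52854 - (1089/49)² = -52854 - 1*1185921/2401 = -52854 - 1185921/2401 = -128088375/2401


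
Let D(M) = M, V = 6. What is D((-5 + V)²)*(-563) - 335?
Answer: -898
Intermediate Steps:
D((-5 + V)²)*(-563) - 335 = (-5 + 6)²*(-563) - 335 = 1²*(-563) - 335 = 1*(-563) - 335 = -563 - 335 = -898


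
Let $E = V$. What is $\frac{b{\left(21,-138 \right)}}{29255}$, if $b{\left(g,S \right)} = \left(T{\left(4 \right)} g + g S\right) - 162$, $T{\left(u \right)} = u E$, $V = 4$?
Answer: $- \frac{2724}{29255} \approx -0.093112$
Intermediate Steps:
$E = 4$
$T{\left(u \right)} = 4 u$ ($T{\left(u \right)} = u 4 = 4 u$)
$b{\left(g,S \right)} = -162 + 16 g + S g$ ($b{\left(g,S \right)} = \left(4 \cdot 4 g + g S\right) - 162 = \left(16 g + S g\right) - 162 = -162 + 16 g + S g$)
$\frac{b{\left(21,-138 \right)}}{29255} = \frac{-162 + 16 \cdot 21 - 2898}{29255} = \left(-162 + 336 - 2898\right) \frac{1}{29255} = \left(-2724\right) \frac{1}{29255} = - \frac{2724}{29255}$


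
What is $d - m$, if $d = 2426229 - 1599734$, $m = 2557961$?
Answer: $-1731466$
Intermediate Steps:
$d = 826495$ ($d = 2426229 - 1599734 = 826495$)
$d - m = 826495 - 2557961 = -1731466$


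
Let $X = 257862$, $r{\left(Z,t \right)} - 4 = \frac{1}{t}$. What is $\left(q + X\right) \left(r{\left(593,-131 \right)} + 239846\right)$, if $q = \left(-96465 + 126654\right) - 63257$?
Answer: $\frac{7063105933106}{131} \approx 5.3917 \cdot 10^{10}$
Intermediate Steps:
$r{\left(Z,t \right)} = 4 + \frac{1}{t}$
$q = -33068$ ($q = 30189 - 63257 = -33068$)
$\left(q + X\right) \left(r{\left(593,-131 \right)} + 239846\right) = \left(-33068 + 257862\right) \left(\left(4 + \frac{1}{-131}\right) + 239846\right) = 224794 \left(\left(4 - \frac{1}{131}\right) + 239846\right) = 224794 \left(\frac{523}{131} + 239846\right) = 224794 \cdot \frac{31420349}{131} = \frac{7063105933106}{131}$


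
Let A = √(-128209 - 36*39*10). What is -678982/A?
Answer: 678982*I*√142249/142249 ≈ 1800.3*I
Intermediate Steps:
A = I*√142249 (A = √(-128209 - 1404*10) = √(-128209 - 14040) = √(-142249) = I*√142249 ≈ 377.16*I)
-678982/A = -678982*(-I*√142249/142249) = -(-678982)*I*√142249/142249 = 678982*I*√142249/142249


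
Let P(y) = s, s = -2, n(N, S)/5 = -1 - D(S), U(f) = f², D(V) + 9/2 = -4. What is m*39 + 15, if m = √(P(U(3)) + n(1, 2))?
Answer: 15 + 39*√142/2 ≈ 247.37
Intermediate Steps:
D(V) = -17/2 (D(V) = -9/2 - 4 = -17/2)
n(N, S) = 75/2 (n(N, S) = 5*(-1 - 1*(-17/2)) = 5*(-1 + 17/2) = 5*(15/2) = 75/2)
P(y) = -2
m = √142/2 (m = √(-2 + 75/2) = √(71/2) = √142/2 ≈ 5.9582)
m*39 + 15 = (√142/2)*39 + 15 = 39*√142/2 + 15 = 15 + 39*√142/2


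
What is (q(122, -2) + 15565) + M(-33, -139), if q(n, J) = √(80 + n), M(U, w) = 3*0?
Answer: 15565 + √202 ≈ 15579.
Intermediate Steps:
M(U, w) = 0
(q(122, -2) + 15565) + M(-33, -139) = (√(80 + 122) + 15565) + 0 = (√202 + 15565) + 0 = (15565 + √202) + 0 = 15565 + √202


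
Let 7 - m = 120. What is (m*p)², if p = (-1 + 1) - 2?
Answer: 51076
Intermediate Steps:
m = -113 (m = 7 - 1*120 = 7 - 120 = -113)
p = -2 (p = 0 - 2 = -2)
(m*p)² = (-113*(-2))² = 226² = 51076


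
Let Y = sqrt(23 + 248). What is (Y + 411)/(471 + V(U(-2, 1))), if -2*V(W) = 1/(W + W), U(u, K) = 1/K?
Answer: 1644/1883 + 4*sqrt(271)/1883 ≈ 0.90804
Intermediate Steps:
V(W) = -1/(4*W) (V(W) = -1/(2*(W + W)) = -1/(2*W)/2 = -1/(4*W))
Y = sqrt(271) ≈ 16.462
(Y + 411)/(471 + V(U(-2, 1))) = (sqrt(271) + 411)/(471 - 1/(4*(1/1))) = (411 + sqrt(271))/(471 - 1/4/1) = (411 + sqrt(271))/(471 - 1/4*1) = (411 + sqrt(271))/(471 - 1/4) = (411 + sqrt(271))/(1883/4) = (411 + sqrt(271))*(4/1883) = 1644/1883 + 4*sqrt(271)/1883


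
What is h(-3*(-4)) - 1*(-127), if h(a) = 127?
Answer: 254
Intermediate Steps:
h(-3*(-4)) - 1*(-127) = 127 - 1*(-127) = 127 + 127 = 254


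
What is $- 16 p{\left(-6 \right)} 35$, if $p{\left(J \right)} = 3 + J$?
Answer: $1680$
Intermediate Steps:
$- 16 p{\left(-6 \right)} 35 = - 16 \left(3 - 6\right) 35 = - 16 \left(-3\right) 35 = - \left(-48\right) 35 = \left(-1\right) \left(-1680\right) = 1680$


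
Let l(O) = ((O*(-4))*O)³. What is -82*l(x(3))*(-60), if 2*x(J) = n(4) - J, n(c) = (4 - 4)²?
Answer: -3586680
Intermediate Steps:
n(c) = 0 (n(c) = 0² = 0)
x(J) = -J/2 (x(J) = (0 - J)/2 = (-J)/2 = -J/2)
l(O) = -64*O⁶ (l(O) = ((-4*O)*O)³ = (-4*O²)³ = -64*O⁶)
-82*l(x(3))*(-60) = -(-5248)*(-½*3)⁶*(-60) = -(-5248)*(-3/2)⁶*(-60) = -(-5248)*729/64*(-60) = -82*(-729)*(-60) = 59778*(-60) = -3586680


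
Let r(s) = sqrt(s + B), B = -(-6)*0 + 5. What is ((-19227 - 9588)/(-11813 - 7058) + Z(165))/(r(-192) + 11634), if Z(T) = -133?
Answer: -255436104/22603473881 + 21956*I*sqrt(187)/22603473881 ≈ -0.011301 + 1.3283e-5*I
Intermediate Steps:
B = 5 (B = -2*0 + 5 = 0 + 5 = 5)
r(s) = sqrt(5 + s) (r(s) = sqrt(s + 5) = sqrt(5 + s))
((-19227 - 9588)/(-11813 - 7058) + Z(165))/(r(-192) + 11634) = ((-19227 - 9588)/(-11813 - 7058) - 133)/(sqrt(5 - 192) + 11634) = (-28815/(-18871) - 133)/(sqrt(-187) + 11634) = (-28815*(-1/18871) - 133)/(I*sqrt(187) + 11634) = (255/167 - 133)/(11634 + I*sqrt(187)) = -21956/(167*(11634 + I*sqrt(187)))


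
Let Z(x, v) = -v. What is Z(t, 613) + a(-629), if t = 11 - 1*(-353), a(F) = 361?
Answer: -252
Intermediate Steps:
t = 364 (t = 11 + 353 = 364)
Z(t, 613) + a(-629) = -1*613 + 361 = -613 + 361 = -252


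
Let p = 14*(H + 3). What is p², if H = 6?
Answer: 15876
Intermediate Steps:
p = 126 (p = 14*(6 + 3) = 14*9 = 126)
p² = 126² = 15876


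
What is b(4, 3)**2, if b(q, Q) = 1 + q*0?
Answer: 1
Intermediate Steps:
b(q, Q) = 1 (b(q, Q) = 1 + 0 = 1)
b(4, 3)**2 = 1**2 = 1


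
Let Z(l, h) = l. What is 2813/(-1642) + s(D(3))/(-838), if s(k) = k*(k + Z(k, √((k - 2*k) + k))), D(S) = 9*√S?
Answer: -1577653/687998 ≈ -2.2931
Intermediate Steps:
s(k) = 2*k² (s(k) = k*(k + k) = k*(2*k) = 2*k²)
2813/(-1642) + s(D(3))/(-838) = 2813/(-1642) + (2*(9*√3)²)/(-838) = 2813*(-1/1642) + (2*243)*(-1/838) = -2813/1642 + 486*(-1/838) = -2813/1642 - 243/419 = -1577653/687998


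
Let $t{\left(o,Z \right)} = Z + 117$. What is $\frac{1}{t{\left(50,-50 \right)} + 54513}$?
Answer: $\frac{1}{54580} \approx 1.8322 \cdot 10^{-5}$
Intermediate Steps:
$t{\left(o,Z \right)} = 117 + Z$
$\frac{1}{t{\left(50,-50 \right)} + 54513} = \frac{1}{\left(117 - 50\right) + 54513} = \frac{1}{67 + 54513} = \frac{1}{54580}$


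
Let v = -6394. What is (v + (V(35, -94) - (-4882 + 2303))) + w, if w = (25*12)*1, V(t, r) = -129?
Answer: -3644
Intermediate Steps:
w = 300 (w = 300*1 = 300)
(v + (V(35, -94) - (-4882 + 2303))) + w = (-6394 + (-129 - (-4882 + 2303))) + 300 = (-6394 + (-129 - 1*(-2579))) + 300 = (-6394 + (-129 + 2579)) + 300 = (-6394 + 2450) + 300 = -3944 + 300 = -3644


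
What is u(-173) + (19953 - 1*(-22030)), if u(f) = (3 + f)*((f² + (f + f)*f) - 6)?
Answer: -15220787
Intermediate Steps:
u(f) = (-6 + 3*f²)*(3 + f) (u(f) = (3 + f)*((f² + (2*f)*f) - 6) = (3 + f)*((f² + 2*f²) - 6) = (3 + f)*(3*f² - 6) = (3 + f)*(-6 + 3*f²) = (-6 + 3*f²)*(3 + f))
u(-173) + (19953 - 1*(-22030)) = (-18 - 6*(-173) + 3*(-173)³ + 9*(-173)²) + (19953 - 1*(-22030)) = (-18 + 1038 + 3*(-5177717) + 9*29929) + (19953 + 22030) = (-18 + 1038 - 15533151 + 269361) + 41983 = -15262770 + 41983 = -15220787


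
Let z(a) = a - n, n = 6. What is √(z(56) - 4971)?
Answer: I*√4921 ≈ 70.15*I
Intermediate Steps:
z(a) = -6 + a (z(a) = a - 1*6 = a - 6 = -6 + a)
√(z(56) - 4971) = √((-6 + 56) - 4971) = √(50 - 4971) = √(-4921) = I*√4921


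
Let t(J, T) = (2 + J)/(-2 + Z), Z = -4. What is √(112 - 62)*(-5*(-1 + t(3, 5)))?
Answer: 275*√2/6 ≈ 64.818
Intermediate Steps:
t(J, T) = -⅓ - J/6 (t(J, T) = (2 + J)/(-2 - 4) = (2 + J)/(-6) = (2 + J)*(-⅙) = -⅓ - J/6)
√(112 - 62)*(-5*(-1 + t(3, 5))) = √(112 - 62)*(-5*(-1 + (-⅓ - ⅙*3))) = √50*(-5*(-1 + (-⅓ - ½))) = (5*√2)*(-5*(-1 - ⅚)) = (5*√2)*(-5*(-11/6)) = (5*√2)*(55/6) = 275*√2/6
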